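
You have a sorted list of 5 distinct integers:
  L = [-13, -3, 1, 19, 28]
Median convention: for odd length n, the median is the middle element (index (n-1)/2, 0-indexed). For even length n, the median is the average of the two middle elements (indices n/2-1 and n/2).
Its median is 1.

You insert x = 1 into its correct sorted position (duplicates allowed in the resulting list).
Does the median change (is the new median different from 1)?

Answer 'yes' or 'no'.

Old median = 1
Insert x = 1
New median = 1
Changed? no

Answer: no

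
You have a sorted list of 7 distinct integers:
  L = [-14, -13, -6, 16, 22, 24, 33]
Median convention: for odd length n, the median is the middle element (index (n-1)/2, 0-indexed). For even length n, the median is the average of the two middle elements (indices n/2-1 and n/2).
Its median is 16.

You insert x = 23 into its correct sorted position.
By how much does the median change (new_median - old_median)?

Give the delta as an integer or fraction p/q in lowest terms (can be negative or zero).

Old median = 16
After inserting x = 23: new sorted = [-14, -13, -6, 16, 22, 23, 24, 33]
New median = 19
Delta = 19 - 16 = 3

Answer: 3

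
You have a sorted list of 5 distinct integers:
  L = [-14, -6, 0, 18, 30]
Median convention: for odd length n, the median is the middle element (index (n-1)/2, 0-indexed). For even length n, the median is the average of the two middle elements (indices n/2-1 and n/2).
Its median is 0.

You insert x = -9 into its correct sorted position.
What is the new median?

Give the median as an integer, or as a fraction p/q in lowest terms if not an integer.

Answer: -3

Derivation:
Old list (sorted, length 5): [-14, -6, 0, 18, 30]
Old median = 0
Insert x = -9
Old length odd (5). Middle was index 2 = 0.
New length even (6). New median = avg of two middle elements.
x = -9: 1 elements are < x, 4 elements are > x.
New sorted list: [-14, -9, -6, 0, 18, 30]
New median = -3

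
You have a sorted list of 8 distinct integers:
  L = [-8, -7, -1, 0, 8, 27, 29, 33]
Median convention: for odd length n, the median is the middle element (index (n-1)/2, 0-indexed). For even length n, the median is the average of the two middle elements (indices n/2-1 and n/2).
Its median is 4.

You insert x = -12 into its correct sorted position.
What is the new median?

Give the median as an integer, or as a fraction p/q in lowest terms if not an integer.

Old list (sorted, length 8): [-8, -7, -1, 0, 8, 27, 29, 33]
Old median = 4
Insert x = -12
Old length even (8). Middle pair: indices 3,4 = 0,8.
New length odd (9). New median = single middle element.
x = -12: 0 elements are < x, 8 elements are > x.
New sorted list: [-12, -8, -7, -1, 0, 8, 27, 29, 33]
New median = 0

Answer: 0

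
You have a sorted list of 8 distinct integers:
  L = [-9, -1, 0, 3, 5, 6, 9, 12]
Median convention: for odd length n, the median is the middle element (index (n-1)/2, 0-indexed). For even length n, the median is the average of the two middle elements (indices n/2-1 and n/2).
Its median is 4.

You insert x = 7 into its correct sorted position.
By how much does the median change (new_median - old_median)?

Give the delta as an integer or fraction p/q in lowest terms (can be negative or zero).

Answer: 1

Derivation:
Old median = 4
After inserting x = 7: new sorted = [-9, -1, 0, 3, 5, 6, 7, 9, 12]
New median = 5
Delta = 5 - 4 = 1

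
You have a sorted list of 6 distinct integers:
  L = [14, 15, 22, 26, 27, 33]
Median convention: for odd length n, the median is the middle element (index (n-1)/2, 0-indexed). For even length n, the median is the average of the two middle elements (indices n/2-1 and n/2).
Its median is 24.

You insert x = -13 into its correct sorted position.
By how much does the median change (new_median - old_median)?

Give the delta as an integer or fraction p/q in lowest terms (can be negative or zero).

Answer: -2

Derivation:
Old median = 24
After inserting x = -13: new sorted = [-13, 14, 15, 22, 26, 27, 33]
New median = 22
Delta = 22 - 24 = -2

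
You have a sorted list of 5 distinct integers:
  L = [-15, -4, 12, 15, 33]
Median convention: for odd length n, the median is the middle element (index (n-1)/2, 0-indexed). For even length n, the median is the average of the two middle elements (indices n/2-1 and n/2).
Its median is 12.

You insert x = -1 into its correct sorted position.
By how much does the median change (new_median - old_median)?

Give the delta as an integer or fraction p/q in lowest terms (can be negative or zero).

Old median = 12
After inserting x = -1: new sorted = [-15, -4, -1, 12, 15, 33]
New median = 11/2
Delta = 11/2 - 12 = -13/2

Answer: -13/2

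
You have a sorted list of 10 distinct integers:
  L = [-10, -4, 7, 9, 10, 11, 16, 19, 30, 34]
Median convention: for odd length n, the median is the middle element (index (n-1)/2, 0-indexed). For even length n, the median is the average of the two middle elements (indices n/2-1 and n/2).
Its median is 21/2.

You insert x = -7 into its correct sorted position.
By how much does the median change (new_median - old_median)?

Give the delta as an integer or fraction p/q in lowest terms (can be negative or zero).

Old median = 21/2
After inserting x = -7: new sorted = [-10, -7, -4, 7, 9, 10, 11, 16, 19, 30, 34]
New median = 10
Delta = 10 - 21/2 = -1/2

Answer: -1/2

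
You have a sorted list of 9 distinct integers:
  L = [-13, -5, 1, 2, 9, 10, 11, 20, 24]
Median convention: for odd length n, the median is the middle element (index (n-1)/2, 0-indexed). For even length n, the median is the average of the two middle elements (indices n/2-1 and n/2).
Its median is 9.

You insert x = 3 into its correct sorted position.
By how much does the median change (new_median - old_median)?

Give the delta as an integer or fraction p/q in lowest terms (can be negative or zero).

Answer: -3

Derivation:
Old median = 9
After inserting x = 3: new sorted = [-13, -5, 1, 2, 3, 9, 10, 11, 20, 24]
New median = 6
Delta = 6 - 9 = -3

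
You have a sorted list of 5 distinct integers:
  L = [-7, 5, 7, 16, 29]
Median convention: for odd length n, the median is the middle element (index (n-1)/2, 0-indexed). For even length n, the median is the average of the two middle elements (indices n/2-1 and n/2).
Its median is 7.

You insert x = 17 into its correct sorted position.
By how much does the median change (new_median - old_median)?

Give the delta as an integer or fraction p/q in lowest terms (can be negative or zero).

Old median = 7
After inserting x = 17: new sorted = [-7, 5, 7, 16, 17, 29]
New median = 23/2
Delta = 23/2 - 7 = 9/2

Answer: 9/2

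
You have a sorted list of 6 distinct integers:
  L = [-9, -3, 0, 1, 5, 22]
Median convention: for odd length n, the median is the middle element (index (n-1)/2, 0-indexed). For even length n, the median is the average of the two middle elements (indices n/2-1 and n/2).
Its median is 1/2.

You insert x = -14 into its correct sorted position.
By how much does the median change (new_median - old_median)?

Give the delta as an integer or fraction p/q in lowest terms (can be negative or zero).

Old median = 1/2
After inserting x = -14: new sorted = [-14, -9, -3, 0, 1, 5, 22]
New median = 0
Delta = 0 - 1/2 = -1/2

Answer: -1/2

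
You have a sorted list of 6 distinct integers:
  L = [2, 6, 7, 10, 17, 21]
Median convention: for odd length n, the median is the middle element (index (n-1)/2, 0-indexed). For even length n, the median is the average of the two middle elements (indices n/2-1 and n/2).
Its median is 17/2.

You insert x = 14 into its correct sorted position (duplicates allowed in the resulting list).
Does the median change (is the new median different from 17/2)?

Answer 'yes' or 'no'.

Answer: yes

Derivation:
Old median = 17/2
Insert x = 14
New median = 10
Changed? yes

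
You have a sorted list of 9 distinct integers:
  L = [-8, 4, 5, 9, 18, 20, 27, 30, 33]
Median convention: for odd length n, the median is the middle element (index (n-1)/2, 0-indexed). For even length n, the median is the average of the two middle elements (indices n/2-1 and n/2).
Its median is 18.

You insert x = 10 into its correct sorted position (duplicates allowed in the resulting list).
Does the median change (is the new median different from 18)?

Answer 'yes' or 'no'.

Answer: yes

Derivation:
Old median = 18
Insert x = 10
New median = 14
Changed? yes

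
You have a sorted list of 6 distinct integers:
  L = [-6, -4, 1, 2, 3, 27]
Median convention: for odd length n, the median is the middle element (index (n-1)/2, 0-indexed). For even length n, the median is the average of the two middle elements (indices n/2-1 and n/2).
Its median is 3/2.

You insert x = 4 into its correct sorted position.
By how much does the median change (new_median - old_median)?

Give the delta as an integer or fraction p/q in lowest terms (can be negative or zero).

Old median = 3/2
After inserting x = 4: new sorted = [-6, -4, 1, 2, 3, 4, 27]
New median = 2
Delta = 2 - 3/2 = 1/2

Answer: 1/2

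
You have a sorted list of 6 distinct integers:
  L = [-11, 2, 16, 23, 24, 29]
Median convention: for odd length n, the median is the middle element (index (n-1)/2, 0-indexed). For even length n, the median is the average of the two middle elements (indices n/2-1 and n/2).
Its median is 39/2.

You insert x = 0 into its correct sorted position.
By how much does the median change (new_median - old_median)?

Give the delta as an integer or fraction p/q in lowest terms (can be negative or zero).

Answer: -7/2

Derivation:
Old median = 39/2
After inserting x = 0: new sorted = [-11, 0, 2, 16, 23, 24, 29]
New median = 16
Delta = 16 - 39/2 = -7/2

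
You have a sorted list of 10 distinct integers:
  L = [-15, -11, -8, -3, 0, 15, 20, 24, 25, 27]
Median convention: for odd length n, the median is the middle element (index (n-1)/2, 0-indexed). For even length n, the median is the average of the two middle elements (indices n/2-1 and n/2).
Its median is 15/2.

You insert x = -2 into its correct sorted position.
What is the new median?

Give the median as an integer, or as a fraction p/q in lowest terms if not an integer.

Old list (sorted, length 10): [-15, -11, -8, -3, 0, 15, 20, 24, 25, 27]
Old median = 15/2
Insert x = -2
Old length even (10). Middle pair: indices 4,5 = 0,15.
New length odd (11). New median = single middle element.
x = -2: 4 elements are < x, 6 elements are > x.
New sorted list: [-15, -11, -8, -3, -2, 0, 15, 20, 24, 25, 27]
New median = 0

Answer: 0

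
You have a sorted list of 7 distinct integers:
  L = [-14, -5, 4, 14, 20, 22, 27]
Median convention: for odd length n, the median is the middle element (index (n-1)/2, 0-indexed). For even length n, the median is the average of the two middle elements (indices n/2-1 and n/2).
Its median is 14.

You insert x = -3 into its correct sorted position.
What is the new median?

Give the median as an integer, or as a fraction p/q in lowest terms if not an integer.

Answer: 9

Derivation:
Old list (sorted, length 7): [-14, -5, 4, 14, 20, 22, 27]
Old median = 14
Insert x = -3
Old length odd (7). Middle was index 3 = 14.
New length even (8). New median = avg of two middle elements.
x = -3: 2 elements are < x, 5 elements are > x.
New sorted list: [-14, -5, -3, 4, 14, 20, 22, 27]
New median = 9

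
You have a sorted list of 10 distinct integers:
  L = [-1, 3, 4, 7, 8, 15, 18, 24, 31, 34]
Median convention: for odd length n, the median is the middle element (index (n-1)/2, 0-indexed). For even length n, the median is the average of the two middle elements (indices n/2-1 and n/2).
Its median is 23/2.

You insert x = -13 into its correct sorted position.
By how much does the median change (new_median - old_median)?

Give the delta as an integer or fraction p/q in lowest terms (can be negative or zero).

Old median = 23/2
After inserting x = -13: new sorted = [-13, -1, 3, 4, 7, 8, 15, 18, 24, 31, 34]
New median = 8
Delta = 8 - 23/2 = -7/2

Answer: -7/2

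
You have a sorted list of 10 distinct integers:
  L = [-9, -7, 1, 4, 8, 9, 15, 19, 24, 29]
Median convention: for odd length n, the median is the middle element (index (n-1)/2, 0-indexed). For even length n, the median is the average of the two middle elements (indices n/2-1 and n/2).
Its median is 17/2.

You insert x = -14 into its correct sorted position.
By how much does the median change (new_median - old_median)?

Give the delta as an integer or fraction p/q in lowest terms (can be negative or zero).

Old median = 17/2
After inserting x = -14: new sorted = [-14, -9, -7, 1, 4, 8, 9, 15, 19, 24, 29]
New median = 8
Delta = 8 - 17/2 = -1/2

Answer: -1/2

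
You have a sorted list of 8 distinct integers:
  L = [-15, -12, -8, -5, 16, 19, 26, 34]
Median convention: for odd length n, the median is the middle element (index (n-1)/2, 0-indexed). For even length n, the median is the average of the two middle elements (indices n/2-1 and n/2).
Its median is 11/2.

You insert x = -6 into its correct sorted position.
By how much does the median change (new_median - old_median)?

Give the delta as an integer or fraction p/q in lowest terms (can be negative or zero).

Answer: -21/2

Derivation:
Old median = 11/2
After inserting x = -6: new sorted = [-15, -12, -8, -6, -5, 16, 19, 26, 34]
New median = -5
Delta = -5 - 11/2 = -21/2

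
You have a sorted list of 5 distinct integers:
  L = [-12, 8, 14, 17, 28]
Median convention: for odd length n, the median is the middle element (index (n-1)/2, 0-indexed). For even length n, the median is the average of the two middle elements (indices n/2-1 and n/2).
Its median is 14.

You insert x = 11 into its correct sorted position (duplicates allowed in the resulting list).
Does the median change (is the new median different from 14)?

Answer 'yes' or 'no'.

Old median = 14
Insert x = 11
New median = 25/2
Changed? yes

Answer: yes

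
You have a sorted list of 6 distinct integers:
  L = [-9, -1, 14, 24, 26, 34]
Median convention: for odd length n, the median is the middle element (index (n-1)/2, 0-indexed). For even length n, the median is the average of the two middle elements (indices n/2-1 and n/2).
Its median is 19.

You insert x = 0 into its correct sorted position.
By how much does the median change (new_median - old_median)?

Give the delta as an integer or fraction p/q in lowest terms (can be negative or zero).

Old median = 19
After inserting x = 0: new sorted = [-9, -1, 0, 14, 24, 26, 34]
New median = 14
Delta = 14 - 19 = -5

Answer: -5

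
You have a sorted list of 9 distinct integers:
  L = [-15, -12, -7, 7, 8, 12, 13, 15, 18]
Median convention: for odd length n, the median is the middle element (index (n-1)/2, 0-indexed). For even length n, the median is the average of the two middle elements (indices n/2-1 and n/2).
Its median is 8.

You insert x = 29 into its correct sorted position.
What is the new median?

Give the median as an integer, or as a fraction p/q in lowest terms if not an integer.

Answer: 10

Derivation:
Old list (sorted, length 9): [-15, -12, -7, 7, 8, 12, 13, 15, 18]
Old median = 8
Insert x = 29
Old length odd (9). Middle was index 4 = 8.
New length even (10). New median = avg of two middle elements.
x = 29: 9 elements are < x, 0 elements are > x.
New sorted list: [-15, -12, -7, 7, 8, 12, 13, 15, 18, 29]
New median = 10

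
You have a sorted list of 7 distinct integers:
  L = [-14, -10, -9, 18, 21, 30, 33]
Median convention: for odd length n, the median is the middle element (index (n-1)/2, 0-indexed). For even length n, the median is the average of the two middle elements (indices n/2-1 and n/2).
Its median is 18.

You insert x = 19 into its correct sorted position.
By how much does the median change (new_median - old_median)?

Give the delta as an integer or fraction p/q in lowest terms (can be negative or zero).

Answer: 1/2

Derivation:
Old median = 18
After inserting x = 19: new sorted = [-14, -10, -9, 18, 19, 21, 30, 33]
New median = 37/2
Delta = 37/2 - 18 = 1/2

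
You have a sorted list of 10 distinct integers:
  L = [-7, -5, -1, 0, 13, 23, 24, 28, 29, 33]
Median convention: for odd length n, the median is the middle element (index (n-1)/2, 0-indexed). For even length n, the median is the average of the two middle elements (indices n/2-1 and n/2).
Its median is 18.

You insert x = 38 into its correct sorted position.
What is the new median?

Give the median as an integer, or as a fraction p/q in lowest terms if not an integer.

Old list (sorted, length 10): [-7, -5, -1, 0, 13, 23, 24, 28, 29, 33]
Old median = 18
Insert x = 38
Old length even (10). Middle pair: indices 4,5 = 13,23.
New length odd (11). New median = single middle element.
x = 38: 10 elements are < x, 0 elements are > x.
New sorted list: [-7, -5, -1, 0, 13, 23, 24, 28, 29, 33, 38]
New median = 23

Answer: 23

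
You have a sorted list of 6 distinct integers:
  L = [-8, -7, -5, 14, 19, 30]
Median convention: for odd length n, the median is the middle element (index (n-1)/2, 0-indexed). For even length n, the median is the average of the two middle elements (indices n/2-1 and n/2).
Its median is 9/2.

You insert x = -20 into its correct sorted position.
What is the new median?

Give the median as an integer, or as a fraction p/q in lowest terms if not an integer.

Old list (sorted, length 6): [-8, -7, -5, 14, 19, 30]
Old median = 9/2
Insert x = -20
Old length even (6). Middle pair: indices 2,3 = -5,14.
New length odd (7). New median = single middle element.
x = -20: 0 elements are < x, 6 elements are > x.
New sorted list: [-20, -8, -7, -5, 14, 19, 30]
New median = -5

Answer: -5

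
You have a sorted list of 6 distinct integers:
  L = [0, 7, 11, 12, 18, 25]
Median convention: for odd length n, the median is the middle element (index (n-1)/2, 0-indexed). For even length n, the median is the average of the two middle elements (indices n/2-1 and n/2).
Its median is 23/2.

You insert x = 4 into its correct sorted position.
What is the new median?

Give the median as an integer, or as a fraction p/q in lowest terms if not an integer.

Old list (sorted, length 6): [0, 7, 11, 12, 18, 25]
Old median = 23/2
Insert x = 4
Old length even (6). Middle pair: indices 2,3 = 11,12.
New length odd (7). New median = single middle element.
x = 4: 1 elements are < x, 5 elements are > x.
New sorted list: [0, 4, 7, 11, 12, 18, 25]
New median = 11

Answer: 11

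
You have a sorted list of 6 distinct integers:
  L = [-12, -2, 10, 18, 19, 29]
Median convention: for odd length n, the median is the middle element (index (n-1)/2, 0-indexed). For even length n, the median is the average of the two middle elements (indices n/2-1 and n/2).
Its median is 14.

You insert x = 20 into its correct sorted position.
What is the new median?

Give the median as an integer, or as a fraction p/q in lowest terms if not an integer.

Answer: 18

Derivation:
Old list (sorted, length 6): [-12, -2, 10, 18, 19, 29]
Old median = 14
Insert x = 20
Old length even (6). Middle pair: indices 2,3 = 10,18.
New length odd (7). New median = single middle element.
x = 20: 5 elements are < x, 1 elements are > x.
New sorted list: [-12, -2, 10, 18, 19, 20, 29]
New median = 18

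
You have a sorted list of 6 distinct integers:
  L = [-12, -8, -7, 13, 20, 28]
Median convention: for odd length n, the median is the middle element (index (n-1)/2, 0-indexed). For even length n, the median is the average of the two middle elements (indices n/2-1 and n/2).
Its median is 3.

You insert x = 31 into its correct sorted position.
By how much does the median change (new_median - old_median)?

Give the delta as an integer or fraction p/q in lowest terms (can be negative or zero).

Old median = 3
After inserting x = 31: new sorted = [-12, -8, -7, 13, 20, 28, 31]
New median = 13
Delta = 13 - 3 = 10

Answer: 10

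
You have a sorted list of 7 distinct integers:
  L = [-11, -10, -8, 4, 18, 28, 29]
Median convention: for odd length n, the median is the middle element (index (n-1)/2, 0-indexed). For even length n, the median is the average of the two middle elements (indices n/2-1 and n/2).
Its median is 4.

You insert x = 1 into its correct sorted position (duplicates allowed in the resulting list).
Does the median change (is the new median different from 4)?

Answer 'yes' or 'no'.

Answer: yes

Derivation:
Old median = 4
Insert x = 1
New median = 5/2
Changed? yes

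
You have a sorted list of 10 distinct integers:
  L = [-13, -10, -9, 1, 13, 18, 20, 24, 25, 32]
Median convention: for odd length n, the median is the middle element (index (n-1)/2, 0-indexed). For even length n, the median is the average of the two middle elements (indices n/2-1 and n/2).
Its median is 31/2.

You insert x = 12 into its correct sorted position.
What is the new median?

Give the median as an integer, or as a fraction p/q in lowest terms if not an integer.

Old list (sorted, length 10): [-13, -10, -9, 1, 13, 18, 20, 24, 25, 32]
Old median = 31/2
Insert x = 12
Old length even (10). Middle pair: indices 4,5 = 13,18.
New length odd (11). New median = single middle element.
x = 12: 4 elements are < x, 6 elements are > x.
New sorted list: [-13, -10, -9, 1, 12, 13, 18, 20, 24, 25, 32]
New median = 13

Answer: 13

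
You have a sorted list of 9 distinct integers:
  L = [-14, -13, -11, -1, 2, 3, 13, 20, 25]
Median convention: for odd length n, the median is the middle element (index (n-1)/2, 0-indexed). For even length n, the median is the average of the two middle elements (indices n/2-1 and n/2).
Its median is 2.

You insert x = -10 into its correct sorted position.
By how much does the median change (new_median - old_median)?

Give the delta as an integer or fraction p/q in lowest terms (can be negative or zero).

Old median = 2
After inserting x = -10: new sorted = [-14, -13, -11, -10, -1, 2, 3, 13, 20, 25]
New median = 1/2
Delta = 1/2 - 2 = -3/2

Answer: -3/2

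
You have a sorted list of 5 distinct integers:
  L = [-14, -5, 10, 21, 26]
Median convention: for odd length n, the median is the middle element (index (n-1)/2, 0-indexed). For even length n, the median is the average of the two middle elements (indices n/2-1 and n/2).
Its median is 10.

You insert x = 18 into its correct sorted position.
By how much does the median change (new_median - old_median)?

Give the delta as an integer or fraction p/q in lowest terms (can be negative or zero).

Old median = 10
After inserting x = 18: new sorted = [-14, -5, 10, 18, 21, 26]
New median = 14
Delta = 14 - 10 = 4

Answer: 4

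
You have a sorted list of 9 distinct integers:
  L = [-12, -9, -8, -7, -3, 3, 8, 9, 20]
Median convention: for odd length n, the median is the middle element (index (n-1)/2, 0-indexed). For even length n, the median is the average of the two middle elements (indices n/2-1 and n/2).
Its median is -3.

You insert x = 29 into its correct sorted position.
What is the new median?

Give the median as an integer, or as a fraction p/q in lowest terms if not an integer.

Old list (sorted, length 9): [-12, -9, -8, -7, -3, 3, 8, 9, 20]
Old median = -3
Insert x = 29
Old length odd (9). Middle was index 4 = -3.
New length even (10). New median = avg of two middle elements.
x = 29: 9 elements are < x, 0 elements are > x.
New sorted list: [-12, -9, -8, -7, -3, 3, 8, 9, 20, 29]
New median = 0

Answer: 0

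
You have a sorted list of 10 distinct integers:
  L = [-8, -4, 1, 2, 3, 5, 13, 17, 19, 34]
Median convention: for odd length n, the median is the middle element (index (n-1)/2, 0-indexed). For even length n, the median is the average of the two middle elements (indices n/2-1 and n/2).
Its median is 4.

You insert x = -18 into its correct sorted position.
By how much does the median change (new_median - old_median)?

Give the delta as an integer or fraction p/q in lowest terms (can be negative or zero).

Answer: -1

Derivation:
Old median = 4
After inserting x = -18: new sorted = [-18, -8, -4, 1, 2, 3, 5, 13, 17, 19, 34]
New median = 3
Delta = 3 - 4 = -1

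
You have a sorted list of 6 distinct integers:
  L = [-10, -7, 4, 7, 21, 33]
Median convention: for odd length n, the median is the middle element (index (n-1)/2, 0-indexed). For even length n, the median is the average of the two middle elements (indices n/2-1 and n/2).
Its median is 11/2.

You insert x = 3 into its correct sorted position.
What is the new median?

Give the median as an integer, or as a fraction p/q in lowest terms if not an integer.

Old list (sorted, length 6): [-10, -7, 4, 7, 21, 33]
Old median = 11/2
Insert x = 3
Old length even (6). Middle pair: indices 2,3 = 4,7.
New length odd (7). New median = single middle element.
x = 3: 2 elements are < x, 4 elements are > x.
New sorted list: [-10, -7, 3, 4, 7, 21, 33]
New median = 4

Answer: 4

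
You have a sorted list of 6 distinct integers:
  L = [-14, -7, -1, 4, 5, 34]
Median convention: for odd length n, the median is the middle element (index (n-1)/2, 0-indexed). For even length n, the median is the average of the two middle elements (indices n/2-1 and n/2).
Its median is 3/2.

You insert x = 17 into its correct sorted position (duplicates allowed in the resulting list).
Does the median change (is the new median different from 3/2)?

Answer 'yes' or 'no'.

Answer: yes

Derivation:
Old median = 3/2
Insert x = 17
New median = 4
Changed? yes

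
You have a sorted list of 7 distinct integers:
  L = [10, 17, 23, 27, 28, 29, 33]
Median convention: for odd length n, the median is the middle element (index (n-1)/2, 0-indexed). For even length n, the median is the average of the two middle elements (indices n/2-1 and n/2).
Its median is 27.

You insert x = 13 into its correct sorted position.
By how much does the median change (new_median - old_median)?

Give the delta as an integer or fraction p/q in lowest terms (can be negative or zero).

Answer: -2

Derivation:
Old median = 27
After inserting x = 13: new sorted = [10, 13, 17, 23, 27, 28, 29, 33]
New median = 25
Delta = 25 - 27 = -2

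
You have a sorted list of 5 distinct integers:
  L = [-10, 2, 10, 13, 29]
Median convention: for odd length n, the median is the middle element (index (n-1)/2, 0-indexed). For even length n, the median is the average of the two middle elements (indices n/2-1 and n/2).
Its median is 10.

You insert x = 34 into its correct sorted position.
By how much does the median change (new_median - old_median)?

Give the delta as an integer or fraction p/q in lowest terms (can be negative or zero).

Answer: 3/2

Derivation:
Old median = 10
After inserting x = 34: new sorted = [-10, 2, 10, 13, 29, 34]
New median = 23/2
Delta = 23/2 - 10 = 3/2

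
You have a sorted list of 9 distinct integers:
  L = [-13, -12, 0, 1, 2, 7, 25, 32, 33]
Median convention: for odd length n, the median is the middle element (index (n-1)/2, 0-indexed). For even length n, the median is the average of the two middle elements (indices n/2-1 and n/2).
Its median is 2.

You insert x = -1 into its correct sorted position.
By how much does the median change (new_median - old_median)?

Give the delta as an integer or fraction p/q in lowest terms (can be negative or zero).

Answer: -1/2

Derivation:
Old median = 2
After inserting x = -1: new sorted = [-13, -12, -1, 0, 1, 2, 7, 25, 32, 33]
New median = 3/2
Delta = 3/2 - 2 = -1/2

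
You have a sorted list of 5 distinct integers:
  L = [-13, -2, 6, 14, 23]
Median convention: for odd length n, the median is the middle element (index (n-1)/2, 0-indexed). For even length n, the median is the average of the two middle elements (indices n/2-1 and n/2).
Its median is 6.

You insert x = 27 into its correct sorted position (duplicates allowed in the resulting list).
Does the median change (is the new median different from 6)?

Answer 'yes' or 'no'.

Old median = 6
Insert x = 27
New median = 10
Changed? yes

Answer: yes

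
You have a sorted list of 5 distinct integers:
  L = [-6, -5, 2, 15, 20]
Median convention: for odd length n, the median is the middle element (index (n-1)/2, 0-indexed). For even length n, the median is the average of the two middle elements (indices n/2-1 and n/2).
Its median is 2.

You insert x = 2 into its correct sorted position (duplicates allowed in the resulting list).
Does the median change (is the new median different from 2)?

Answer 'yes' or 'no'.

Answer: no

Derivation:
Old median = 2
Insert x = 2
New median = 2
Changed? no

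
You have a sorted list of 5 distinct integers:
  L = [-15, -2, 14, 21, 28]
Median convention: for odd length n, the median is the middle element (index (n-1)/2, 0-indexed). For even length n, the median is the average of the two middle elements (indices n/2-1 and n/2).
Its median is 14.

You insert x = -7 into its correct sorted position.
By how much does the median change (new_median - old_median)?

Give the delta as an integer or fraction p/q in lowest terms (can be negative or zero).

Answer: -8

Derivation:
Old median = 14
After inserting x = -7: new sorted = [-15, -7, -2, 14, 21, 28]
New median = 6
Delta = 6 - 14 = -8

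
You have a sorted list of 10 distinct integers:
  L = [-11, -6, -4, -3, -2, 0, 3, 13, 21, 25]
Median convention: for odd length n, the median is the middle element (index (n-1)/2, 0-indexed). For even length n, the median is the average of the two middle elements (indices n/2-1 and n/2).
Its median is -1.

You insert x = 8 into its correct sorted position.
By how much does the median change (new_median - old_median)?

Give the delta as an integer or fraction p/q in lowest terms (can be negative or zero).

Answer: 1

Derivation:
Old median = -1
After inserting x = 8: new sorted = [-11, -6, -4, -3, -2, 0, 3, 8, 13, 21, 25]
New median = 0
Delta = 0 - -1 = 1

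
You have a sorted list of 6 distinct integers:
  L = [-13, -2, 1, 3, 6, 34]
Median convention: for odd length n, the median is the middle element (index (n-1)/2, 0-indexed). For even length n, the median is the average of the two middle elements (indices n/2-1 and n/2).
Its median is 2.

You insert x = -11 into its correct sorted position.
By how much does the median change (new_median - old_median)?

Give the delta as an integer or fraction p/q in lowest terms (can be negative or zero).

Old median = 2
After inserting x = -11: new sorted = [-13, -11, -2, 1, 3, 6, 34]
New median = 1
Delta = 1 - 2 = -1

Answer: -1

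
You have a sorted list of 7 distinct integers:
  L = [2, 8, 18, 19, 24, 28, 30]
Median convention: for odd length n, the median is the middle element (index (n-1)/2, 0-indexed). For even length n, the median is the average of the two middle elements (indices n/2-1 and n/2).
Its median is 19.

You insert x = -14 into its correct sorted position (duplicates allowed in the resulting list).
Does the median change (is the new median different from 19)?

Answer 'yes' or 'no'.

Answer: yes

Derivation:
Old median = 19
Insert x = -14
New median = 37/2
Changed? yes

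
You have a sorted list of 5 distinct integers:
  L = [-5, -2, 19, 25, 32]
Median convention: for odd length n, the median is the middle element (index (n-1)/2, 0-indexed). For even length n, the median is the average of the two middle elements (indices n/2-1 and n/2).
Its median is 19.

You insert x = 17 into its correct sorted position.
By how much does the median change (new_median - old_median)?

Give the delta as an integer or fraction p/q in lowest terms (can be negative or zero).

Answer: -1

Derivation:
Old median = 19
After inserting x = 17: new sorted = [-5, -2, 17, 19, 25, 32]
New median = 18
Delta = 18 - 19 = -1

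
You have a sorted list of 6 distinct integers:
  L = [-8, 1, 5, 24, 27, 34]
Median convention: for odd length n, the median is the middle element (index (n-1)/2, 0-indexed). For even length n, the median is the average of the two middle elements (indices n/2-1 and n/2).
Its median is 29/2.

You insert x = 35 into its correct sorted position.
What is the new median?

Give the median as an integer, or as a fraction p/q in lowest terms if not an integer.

Old list (sorted, length 6): [-8, 1, 5, 24, 27, 34]
Old median = 29/2
Insert x = 35
Old length even (6). Middle pair: indices 2,3 = 5,24.
New length odd (7). New median = single middle element.
x = 35: 6 elements are < x, 0 elements are > x.
New sorted list: [-8, 1, 5, 24, 27, 34, 35]
New median = 24

Answer: 24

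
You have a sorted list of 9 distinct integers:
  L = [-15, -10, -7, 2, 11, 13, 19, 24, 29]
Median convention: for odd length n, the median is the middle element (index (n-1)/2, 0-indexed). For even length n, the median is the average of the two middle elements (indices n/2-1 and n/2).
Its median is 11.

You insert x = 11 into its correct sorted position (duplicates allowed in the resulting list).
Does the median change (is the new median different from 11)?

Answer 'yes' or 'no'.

Answer: no

Derivation:
Old median = 11
Insert x = 11
New median = 11
Changed? no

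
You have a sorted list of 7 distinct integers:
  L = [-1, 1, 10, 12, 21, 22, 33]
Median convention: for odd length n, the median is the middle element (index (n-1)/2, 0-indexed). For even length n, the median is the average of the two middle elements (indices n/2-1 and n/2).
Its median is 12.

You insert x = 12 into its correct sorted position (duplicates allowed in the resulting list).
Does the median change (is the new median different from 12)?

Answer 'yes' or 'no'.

Answer: no

Derivation:
Old median = 12
Insert x = 12
New median = 12
Changed? no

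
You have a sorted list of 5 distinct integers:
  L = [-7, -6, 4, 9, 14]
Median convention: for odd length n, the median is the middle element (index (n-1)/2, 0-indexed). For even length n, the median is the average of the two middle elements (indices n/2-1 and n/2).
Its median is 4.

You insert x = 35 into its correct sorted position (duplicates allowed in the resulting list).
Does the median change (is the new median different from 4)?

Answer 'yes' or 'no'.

Answer: yes

Derivation:
Old median = 4
Insert x = 35
New median = 13/2
Changed? yes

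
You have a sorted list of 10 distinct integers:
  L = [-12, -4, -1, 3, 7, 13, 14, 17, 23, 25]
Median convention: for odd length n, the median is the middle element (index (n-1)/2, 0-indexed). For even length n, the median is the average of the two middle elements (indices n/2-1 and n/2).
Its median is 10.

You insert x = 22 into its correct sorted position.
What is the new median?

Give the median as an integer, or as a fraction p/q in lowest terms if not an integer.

Old list (sorted, length 10): [-12, -4, -1, 3, 7, 13, 14, 17, 23, 25]
Old median = 10
Insert x = 22
Old length even (10). Middle pair: indices 4,5 = 7,13.
New length odd (11). New median = single middle element.
x = 22: 8 elements are < x, 2 elements are > x.
New sorted list: [-12, -4, -1, 3, 7, 13, 14, 17, 22, 23, 25]
New median = 13

Answer: 13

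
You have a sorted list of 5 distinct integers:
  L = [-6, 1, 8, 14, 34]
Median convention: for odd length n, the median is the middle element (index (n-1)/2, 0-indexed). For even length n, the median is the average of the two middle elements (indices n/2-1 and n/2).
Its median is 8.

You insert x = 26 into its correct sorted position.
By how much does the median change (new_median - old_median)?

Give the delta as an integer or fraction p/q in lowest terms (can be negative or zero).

Answer: 3

Derivation:
Old median = 8
After inserting x = 26: new sorted = [-6, 1, 8, 14, 26, 34]
New median = 11
Delta = 11 - 8 = 3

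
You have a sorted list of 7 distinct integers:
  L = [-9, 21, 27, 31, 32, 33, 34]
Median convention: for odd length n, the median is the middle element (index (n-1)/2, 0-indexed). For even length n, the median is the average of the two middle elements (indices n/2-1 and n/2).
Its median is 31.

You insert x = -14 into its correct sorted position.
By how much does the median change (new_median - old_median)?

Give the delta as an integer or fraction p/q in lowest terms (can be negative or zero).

Answer: -2

Derivation:
Old median = 31
After inserting x = -14: new sorted = [-14, -9, 21, 27, 31, 32, 33, 34]
New median = 29
Delta = 29 - 31 = -2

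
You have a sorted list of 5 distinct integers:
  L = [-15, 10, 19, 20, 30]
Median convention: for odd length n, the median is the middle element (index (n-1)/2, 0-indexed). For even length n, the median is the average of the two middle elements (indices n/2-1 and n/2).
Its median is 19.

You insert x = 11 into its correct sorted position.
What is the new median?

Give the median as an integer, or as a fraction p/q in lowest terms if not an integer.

Old list (sorted, length 5): [-15, 10, 19, 20, 30]
Old median = 19
Insert x = 11
Old length odd (5). Middle was index 2 = 19.
New length even (6). New median = avg of two middle elements.
x = 11: 2 elements are < x, 3 elements are > x.
New sorted list: [-15, 10, 11, 19, 20, 30]
New median = 15

Answer: 15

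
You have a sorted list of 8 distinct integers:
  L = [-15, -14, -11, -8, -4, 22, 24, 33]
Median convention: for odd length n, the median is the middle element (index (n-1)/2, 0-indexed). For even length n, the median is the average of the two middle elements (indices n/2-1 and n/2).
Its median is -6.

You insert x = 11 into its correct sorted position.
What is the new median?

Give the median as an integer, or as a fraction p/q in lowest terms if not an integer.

Old list (sorted, length 8): [-15, -14, -11, -8, -4, 22, 24, 33]
Old median = -6
Insert x = 11
Old length even (8). Middle pair: indices 3,4 = -8,-4.
New length odd (9). New median = single middle element.
x = 11: 5 elements are < x, 3 elements are > x.
New sorted list: [-15, -14, -11, -8, -4, 11, 22, 24, 33]
New median = -4

Answer: -4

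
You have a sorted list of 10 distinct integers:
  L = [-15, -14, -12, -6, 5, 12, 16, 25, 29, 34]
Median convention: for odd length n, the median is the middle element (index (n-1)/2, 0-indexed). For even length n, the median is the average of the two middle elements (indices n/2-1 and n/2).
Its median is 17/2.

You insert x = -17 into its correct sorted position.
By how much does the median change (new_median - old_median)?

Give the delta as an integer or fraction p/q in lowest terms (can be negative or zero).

Answer: -7/2

Derivation:
Old median = 17/2
After inserting x = -17: new sorted = [-17, -15, -14, -12, -6, 5, 12, 16, 25, 29, 34]
New median = 5
Delta = 5 - 17/2 = -7/2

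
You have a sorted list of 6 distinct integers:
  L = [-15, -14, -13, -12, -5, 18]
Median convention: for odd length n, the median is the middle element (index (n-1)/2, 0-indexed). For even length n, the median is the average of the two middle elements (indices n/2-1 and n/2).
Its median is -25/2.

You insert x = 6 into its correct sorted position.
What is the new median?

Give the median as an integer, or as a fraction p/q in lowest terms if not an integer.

Answer: -12

Derivation:
Old list (sorted, length 6): [-15, -14, -13, -12, -5, 18]
Old median = -25/2
Insert x = 6
Old length even (6). Middle pair: indices 2,3 = -13,-12.
New length odd (7). New median = single middle element.
x = 6: 5 elements are < x, 1 elements are > x.
New sorted list: [-15, -14, -13, -12, -5, 6, 18]
New median = -12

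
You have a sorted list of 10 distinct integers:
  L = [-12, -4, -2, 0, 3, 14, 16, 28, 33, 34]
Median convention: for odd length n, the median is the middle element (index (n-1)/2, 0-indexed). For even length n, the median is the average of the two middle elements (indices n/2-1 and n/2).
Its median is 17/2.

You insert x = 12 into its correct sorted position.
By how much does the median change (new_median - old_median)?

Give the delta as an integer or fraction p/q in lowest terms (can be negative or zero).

Answer: 7/2

Derivation:
Old median = 17/2
After inserting x = 12: new sorted = [-12, -4, -2, 0, 3, 12, 14, 16, 28, 33, 34]
New median = 12
Delta = 12 - 17/2 = 7/2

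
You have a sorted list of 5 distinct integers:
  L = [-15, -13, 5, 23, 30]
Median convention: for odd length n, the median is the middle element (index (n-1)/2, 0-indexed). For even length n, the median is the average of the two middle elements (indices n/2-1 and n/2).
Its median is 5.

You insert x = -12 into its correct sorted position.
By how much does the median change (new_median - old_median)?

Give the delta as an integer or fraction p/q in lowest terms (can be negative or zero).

Old median = 5
After inserting x = -12: new sorted = [-15, -13, -12, 5, 23, 30]
New median = -7/2
Delta = -7/2 - 5 = -17/2

Answer: -17/2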